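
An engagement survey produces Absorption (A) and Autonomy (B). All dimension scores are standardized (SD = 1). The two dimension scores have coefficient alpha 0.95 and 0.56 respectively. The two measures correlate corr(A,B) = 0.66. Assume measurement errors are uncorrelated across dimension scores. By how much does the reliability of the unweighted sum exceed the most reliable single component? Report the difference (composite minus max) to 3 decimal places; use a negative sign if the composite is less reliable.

Var(sum) = 2 + 1.32 = 3.32; true-score variance = 1.51 + 1.32 = 2.83; composite reliability = 0.8524.
Max component reliability = 0.9500.
Difference = 0.8524 − 0.9500 = -0.098.

-0.098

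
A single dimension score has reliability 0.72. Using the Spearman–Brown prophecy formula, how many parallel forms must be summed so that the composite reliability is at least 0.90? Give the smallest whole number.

k ≥ ρ*(1−ρ₁)/(ρ₁(1−ρ*)) = 0.90·0.28 / (0.72·0.10) = 3.500.
Smallest integer k = 4.

4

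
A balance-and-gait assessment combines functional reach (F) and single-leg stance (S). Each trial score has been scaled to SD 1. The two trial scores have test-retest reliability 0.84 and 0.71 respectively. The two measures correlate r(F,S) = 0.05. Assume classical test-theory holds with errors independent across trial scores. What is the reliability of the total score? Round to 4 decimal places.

0.7857

Var(F+S) = 2 + 2·[0.05] = 2 + 0.1 = 2.1.
With uncorrelated errors the cross-covariances are all true-score covariance, so they carry over unchanged; only the diagonal terms shrink to ρᵢσᵢ².
True-score variance = [0.84 + 0.71] + 0.1 = 1.55 + 0.1 = 1.65.
Reliability = 1.65 / 2.1 = 0.7857.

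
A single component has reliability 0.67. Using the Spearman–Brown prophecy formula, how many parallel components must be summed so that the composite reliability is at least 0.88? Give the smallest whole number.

4

k ≥ ρ*(1−ρ₁)/(ρ₁(1−ρ*)) = 0.88·0.33 / (0.67·0.12) = 3.612.
Smallest integer k = 4.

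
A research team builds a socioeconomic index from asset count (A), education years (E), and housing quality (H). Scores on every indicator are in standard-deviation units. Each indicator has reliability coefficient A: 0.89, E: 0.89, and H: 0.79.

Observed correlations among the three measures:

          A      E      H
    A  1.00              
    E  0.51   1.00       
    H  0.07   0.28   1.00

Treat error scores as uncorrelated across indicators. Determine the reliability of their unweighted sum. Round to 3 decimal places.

Var(A+E+H) = 3 + 2·[0.51 + 0.07 + 0.28] = 3 + 1.72 = 4.72.
Because errors are independent across components, Cov(Tᵢ,Tⱼ) = Cov(Xᵢ,Xⱼ); the off-diagonal part of the true-score variance is the same as above.
True-score variance = [0.89 + 0.89 + 0.79] + 1.72 = 2.57 + 1.72 = 4.29.
Reliability = 4.29 / 4.72 = 0.909.

0.909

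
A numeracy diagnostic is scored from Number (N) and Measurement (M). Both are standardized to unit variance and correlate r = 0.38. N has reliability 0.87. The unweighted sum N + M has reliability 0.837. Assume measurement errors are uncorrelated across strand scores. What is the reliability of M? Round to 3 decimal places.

Var(N+M) = 2 + 2·0.38 = 2.760.
True-score variance = ρ_N + ρ_M + 2·0.38, so 0.837 = (0.87 + ρ_M + 0.76) / 2.760.
ρ_M = 0.837·2.760 − 0.87 − 0.76 = 0.680.

0.680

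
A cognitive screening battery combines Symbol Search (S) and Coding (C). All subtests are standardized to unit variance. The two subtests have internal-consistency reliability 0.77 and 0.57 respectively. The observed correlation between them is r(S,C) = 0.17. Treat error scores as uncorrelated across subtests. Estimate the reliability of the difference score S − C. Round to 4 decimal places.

Var(S−C) = 1 + 1 − 2·0.17 = 2 − 0.34 = 1.66.
Under uncorrelated errors the observed covariances equal the true-score covariances, so only the own-variance terms attenuate.
True-score variance = [0.77 + 0.57] − 0.34 = 1.34 − 0.34 = 1.
Reliability = 1 / 1.66 = 0.6024.

0.6024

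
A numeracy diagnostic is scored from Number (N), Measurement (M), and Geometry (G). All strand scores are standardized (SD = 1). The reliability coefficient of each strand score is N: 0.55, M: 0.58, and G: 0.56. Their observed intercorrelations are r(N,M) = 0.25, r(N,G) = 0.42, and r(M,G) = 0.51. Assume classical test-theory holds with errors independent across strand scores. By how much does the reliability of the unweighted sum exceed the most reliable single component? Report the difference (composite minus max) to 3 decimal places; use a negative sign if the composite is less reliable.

Var(sum) = 3 + 2.36 = 5.36; true-score variance = 1.69 + 2.36 = 4.05; composite reliability = 0.7556.
Max component reliability = 0.5800.
Difference = 0.7556 − 0.5800 = 0.176.

0.176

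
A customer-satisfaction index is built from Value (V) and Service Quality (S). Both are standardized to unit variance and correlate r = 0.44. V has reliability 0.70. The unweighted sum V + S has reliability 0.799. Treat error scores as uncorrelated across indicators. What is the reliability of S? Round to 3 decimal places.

Var(V+S) = 2 + 2·0.44 = 2.880.
True-score variance = ρ_V + ρ_S + 2·0.44, so 0.799 = (0.70 + ρ_S + 0.88) / 2.880.
ρ_S = 0.799·2.880 − 0.70 − 0.88 = 0.721.

0.721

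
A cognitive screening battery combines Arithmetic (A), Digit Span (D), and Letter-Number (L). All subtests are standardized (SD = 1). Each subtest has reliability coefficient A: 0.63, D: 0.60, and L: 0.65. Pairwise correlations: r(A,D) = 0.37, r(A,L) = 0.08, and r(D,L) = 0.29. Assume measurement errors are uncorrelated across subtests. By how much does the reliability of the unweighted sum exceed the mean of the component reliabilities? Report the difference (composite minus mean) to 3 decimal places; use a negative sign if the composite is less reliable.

Var(sum) = 3 + 1.48 = 4.48; true-score variance = 1.88 + 1.48 = 3.36; composite reliability = 0.7500.
Mean component reliability = 0.6267.
Difference = 0.7500 − 0.6267 = 0.123.

0.123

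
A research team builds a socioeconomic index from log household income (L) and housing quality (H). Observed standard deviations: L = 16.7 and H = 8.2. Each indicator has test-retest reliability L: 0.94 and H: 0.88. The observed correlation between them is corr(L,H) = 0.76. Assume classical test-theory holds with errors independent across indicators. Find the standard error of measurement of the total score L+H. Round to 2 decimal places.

4.98

Var(total) = 346.13 + 208.149 = 554.279.
True-score variance = 321.328 + 208.149 = 529.477, so reliability = 0.9553.
Error variance = 554.279 − 529.477 = 24.8022; SEM = √24.8022 = 4.98.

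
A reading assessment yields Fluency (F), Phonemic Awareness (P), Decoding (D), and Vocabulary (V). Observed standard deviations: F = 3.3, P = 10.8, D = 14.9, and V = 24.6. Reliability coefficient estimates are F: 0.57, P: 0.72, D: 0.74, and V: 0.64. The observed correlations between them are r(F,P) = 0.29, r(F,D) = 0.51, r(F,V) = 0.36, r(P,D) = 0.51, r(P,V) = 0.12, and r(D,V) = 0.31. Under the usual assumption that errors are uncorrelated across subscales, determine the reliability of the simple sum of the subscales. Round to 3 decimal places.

Var(F+P+D+V) = 3.3² + 10.8² + 14.9² + 24.6² + 2·[3.3·10.8·0.29 + 3.3·14.9·0.51 + 3.3·24.6·0.36 + 10.8·14.9·0.51 + 10.8·24.6·0.12 + 14.9·24.6·0.31] = 954.7 + 584.431 = 1539.13.
Because errors are independent across components, Cov(Tᵢ,Tⱼ) = Cov(Xᵢ,Xⱼ); the off-diagonal part of the true-score variance is the same as above.
True-score variance = [3.3²·0.57 + 10.8²·0.72 + 14.9²·0.74 + 24.6²·0.64] + 584.431 = 641.778 + 584.431 = 1226.21.
Reliability = 1226.21 / 1539.13 = 0.797.

0.797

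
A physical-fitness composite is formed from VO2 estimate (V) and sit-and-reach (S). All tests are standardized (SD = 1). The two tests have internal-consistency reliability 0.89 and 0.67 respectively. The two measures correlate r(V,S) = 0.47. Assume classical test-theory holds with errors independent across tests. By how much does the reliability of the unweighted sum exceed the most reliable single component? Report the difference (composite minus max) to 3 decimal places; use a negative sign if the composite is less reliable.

-0.040

Var(sum) = 2 + 0.94 = 2.94; true-score variance = 1.56 + 0.94 = 2.5; composite reliability = 0.8503.
Max component reliability = 0.8900.
Difference = 0.8503 − 0.8900 = -0.040.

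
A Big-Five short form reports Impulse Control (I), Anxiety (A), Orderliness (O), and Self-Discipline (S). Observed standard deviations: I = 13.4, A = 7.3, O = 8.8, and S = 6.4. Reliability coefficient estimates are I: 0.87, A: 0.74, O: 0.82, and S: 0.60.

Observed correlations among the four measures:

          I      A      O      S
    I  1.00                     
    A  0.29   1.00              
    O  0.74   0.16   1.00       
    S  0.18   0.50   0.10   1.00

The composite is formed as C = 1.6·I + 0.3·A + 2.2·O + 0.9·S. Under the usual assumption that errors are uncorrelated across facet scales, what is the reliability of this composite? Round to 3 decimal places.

Var(C) = 1.6²·13.4² + 0.3²·7.3² + 2.2²·8.8² + 0.9²·6.4² + 2·[0.48·13.4·7.3·0.29 + 3.52·13.4·8.8·0.74 + 1.44·13.4·6.4·0.18 + 0.66·7.3·8.8·0.16 + 0.27·7.3·6.4·0.50 + 1.98·8.8·6.4·0.10] = 872.457 + 734.492 = 1606.95.
Under uncorrelated errors the observed covariances equal the true-score covariances, so only the own-variance terms attenuate.
True-score variance = [1.6²·13.4²·0.87 + 0.3²·7.3²·0.74 + 2.2²·8.8²·0.82 + 0.9²·6.4²·0.60] + 734.492 = 730.716 + 734.492 = 1465.21.
Reliability = 1465.21 / 1606.95 = 0.912.

0.912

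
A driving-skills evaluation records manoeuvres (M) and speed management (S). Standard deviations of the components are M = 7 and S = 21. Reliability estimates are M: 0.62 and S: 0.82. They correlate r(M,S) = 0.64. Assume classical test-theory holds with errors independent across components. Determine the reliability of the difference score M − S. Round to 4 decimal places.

Var(M−S) = 7² + 21² − 2·7·21·0.64 = 490 − 188.16 = 301.84.
Under uncorrelated errors the observed covariances equal the true-score covariances, so only the own-variance terms attenuate.
True-score variance = [7²·0.62 + 21²·0.82] − 188.16 = 392 − 188.16 = 203.84.
Reliability = 203.84 / 301.84 = 0.6753.

0.6753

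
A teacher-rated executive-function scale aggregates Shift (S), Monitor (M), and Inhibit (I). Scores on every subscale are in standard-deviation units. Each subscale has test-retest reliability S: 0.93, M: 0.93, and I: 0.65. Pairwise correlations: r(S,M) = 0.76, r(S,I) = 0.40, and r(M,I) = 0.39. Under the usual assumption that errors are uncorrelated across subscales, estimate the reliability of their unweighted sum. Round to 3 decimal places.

0.920

Var(S+M+I) = 3 + 2·[0.76 + 0.40 + 0.39] = 3 + 3.1 = 6.1.
Under uncorrelated errors the observed covariances equal the true-score covariances, so only the own-variance terms attenuate.
True-score variance = [0.93 + 0.93 + 0.65] + 3.1 = 2.51 + 3.1 = 5.61.
Reliability = 5.61 / 6.1 = 0.920.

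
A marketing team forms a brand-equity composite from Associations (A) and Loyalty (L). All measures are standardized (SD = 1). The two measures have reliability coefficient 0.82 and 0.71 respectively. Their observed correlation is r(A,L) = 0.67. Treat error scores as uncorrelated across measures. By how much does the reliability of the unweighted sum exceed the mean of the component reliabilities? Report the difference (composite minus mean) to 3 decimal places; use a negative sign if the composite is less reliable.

0.094

Var(sum) = 2 + 1.34 = 3.34; true-score variance = 1.53 + 1.34 = 2.87; composite reliability = 0.8593.
Mean component reliability = 0.7650.
Difference = 0.8593 − 0.7650 = 0.094.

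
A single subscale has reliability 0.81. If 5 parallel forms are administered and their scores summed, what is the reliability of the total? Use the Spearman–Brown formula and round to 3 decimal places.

ρ_k = kρ / (1 + (k−1)ρ) = 5·0.81 / (1 + 4·0.81) = 4.050 / 4.240 = 0.955.

0.955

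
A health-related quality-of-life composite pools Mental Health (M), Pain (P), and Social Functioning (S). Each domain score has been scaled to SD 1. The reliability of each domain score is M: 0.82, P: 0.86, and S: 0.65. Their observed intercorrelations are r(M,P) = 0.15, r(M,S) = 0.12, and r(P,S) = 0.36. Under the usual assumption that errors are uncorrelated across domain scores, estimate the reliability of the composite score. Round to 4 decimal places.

Var(M+P+S) = 3 + 2·[0.15 + 0.12 + 0.36] = 3 + 1.26 = 4.26.
Under uncorrelated errors the observed covariances equal the true-score covariances, so only the own-variance terms attenuate.
True-score variance = [0.82 + 0.86 + 0.65] + 1.26 = 2.33 + 1.26 = 3.59.
Reliability = 3.59 / 4.26 = 0.8427.

0.8427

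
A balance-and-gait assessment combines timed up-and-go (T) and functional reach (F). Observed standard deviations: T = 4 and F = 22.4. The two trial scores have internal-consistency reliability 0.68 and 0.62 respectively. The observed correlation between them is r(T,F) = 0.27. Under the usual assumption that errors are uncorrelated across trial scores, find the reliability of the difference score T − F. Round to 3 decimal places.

0.583

Var(T−F) = 4² + 22.4² − 2·4·22.4·0.27 = 517.76 − 48.384 = 469.376.
Under uncorrelated errors the observed covariances equal the true-score covariances, so only the own-variance terms attenuate.
True-score variance = [4²·0.68 + 22.4²·0.62] − 48.384 = 321.971 − 48.384 = 273.587.
Reliability = 273.587 / 469.376 = 0.583.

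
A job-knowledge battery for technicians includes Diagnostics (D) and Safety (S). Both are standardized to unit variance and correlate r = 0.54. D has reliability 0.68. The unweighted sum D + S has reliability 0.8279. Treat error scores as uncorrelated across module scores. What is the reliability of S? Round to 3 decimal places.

Var(D+S) = 2 + 2·0.54 = 3.080.
True-score variance = ρ_D + ρ_S + 2·0.54, so 0.8279 = (0.68 + ρ_S + 1.08) / 3.080.
ρ_S = 0.8279·3.080 − 0.68 − 1.08 = 0.790.

0.790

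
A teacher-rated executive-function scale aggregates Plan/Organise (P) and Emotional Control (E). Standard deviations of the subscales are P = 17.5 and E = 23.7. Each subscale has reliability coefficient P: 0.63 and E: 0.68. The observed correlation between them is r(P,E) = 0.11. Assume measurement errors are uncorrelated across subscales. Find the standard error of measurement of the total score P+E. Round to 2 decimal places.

Var(total) = 867.94 + 91.245 = 959.185.
True-score variance = 574.887 + 91.245 = 666.132, so reliability = 0.6945.
Error variance = 959.185 − 666.132 = 293.053; SEM = √293.053 = 17.12.

17.12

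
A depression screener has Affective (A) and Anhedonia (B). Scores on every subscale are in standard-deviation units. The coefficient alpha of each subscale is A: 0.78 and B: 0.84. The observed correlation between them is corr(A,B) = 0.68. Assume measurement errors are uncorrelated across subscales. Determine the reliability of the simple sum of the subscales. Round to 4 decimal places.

0.8869

Var(A+B) = 2 + 2·[0.68] = 2 + 1.36 = 3.36.
Under uncorrelated errors the observed covariances equal the true-score covariances, so only the own-variance terms attenuate.
True-score variance = [0.78 + 0.84] + 1.36 = 1.62 + 1.36 = 2.98.
Reliability = 2.98 / 3.36 = 0.8869.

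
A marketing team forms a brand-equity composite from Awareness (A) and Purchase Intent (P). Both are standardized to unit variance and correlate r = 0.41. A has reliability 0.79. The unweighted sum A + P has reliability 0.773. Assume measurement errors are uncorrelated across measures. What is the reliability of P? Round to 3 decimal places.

Var(A+P) = 2 + 2·0.41 = 2.820.
True-score variance = ρ_A + ρ_P + 2·0.41, so 0.773 = (0.79 + ρ_P + 0.82) / 2.820.
ρ_P = 0.773·2.820 − 0.79 − 0.82 = 0.570.

0.570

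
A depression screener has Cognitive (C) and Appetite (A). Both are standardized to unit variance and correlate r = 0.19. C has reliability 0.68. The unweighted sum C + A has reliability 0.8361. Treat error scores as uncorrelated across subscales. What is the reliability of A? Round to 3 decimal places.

0.930

Var(C+A) = 2 + 2·0.19 = 2.380.
True-score variance = ρ_C + ρ_A + 2·0.19, so 0.8361 = (0.68 + ρ_A + 0.38) / 2.380.
ρ_A = 0.8361·2.380 − 0.68 − 0.38 = 0.930.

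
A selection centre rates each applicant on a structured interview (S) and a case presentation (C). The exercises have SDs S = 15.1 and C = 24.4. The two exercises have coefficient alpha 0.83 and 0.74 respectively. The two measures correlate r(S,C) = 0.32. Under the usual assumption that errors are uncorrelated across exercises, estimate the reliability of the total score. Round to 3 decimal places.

0.817

Var(S+C) = 15.1² + 24.4² + 2·[15.1·24.4·0.32] = 823.37 + 235.802 = 1059.17.
With uncorrelated errors the cross-covariances are all true-score covariance, so they carry over unchanged; only the diagonal terms shrink to ρᵢσᵢ².
True-score variance = [15.1²·0.83 + 24.4²·0.74] + 235.802 = 629.815 + 235.802 = 865.616.
Reliability = 865.616 / 1059.17 = 0.817.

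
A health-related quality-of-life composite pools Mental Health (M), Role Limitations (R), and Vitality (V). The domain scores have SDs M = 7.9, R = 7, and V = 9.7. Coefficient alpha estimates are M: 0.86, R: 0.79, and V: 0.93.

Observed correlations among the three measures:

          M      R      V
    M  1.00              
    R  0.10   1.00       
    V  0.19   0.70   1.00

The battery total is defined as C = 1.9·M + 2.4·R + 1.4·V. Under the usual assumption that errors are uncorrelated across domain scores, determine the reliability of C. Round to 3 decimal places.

Var(C) = 1.9²·7.9² + 2.4²·7² + 1.4²·9.7² + 2·[4.56·7.9·7·0.10 + 2.66·7.9·9.7·0.19 + 3.36·7·9.7·0.70] = 691.957 + 447.293 = 1139.25.
With uncorrelated errors the cross-covariances are all true-score covariance, so they carry over unchanged; only the diagonal terms shrink to ρᵢσᵢ².
True-score variance = [1.9²·7.9²·0.86 + 2.4²·7²·0.79 + 1.4²·9.7²·0.93] + 447.293 = 588.235 + 447.293 = 1035.53.
Reliability = 1035.53 / 1139.25 = 0.909.

0.909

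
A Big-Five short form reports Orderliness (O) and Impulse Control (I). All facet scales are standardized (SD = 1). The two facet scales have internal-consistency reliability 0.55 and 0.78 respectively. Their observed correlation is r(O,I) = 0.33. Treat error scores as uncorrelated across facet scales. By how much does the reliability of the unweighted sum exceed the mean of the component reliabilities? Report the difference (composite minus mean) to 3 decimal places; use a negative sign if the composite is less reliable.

Var(sum) = 2 + 0.66 = 2.66; true-score variance = 1.33 + 0.66 = 1.99; composite reliability = 0.7481.
Mean component reliability = 0.6650.
Difference = 0.7481 − 0.6650 = 0.083.

0.083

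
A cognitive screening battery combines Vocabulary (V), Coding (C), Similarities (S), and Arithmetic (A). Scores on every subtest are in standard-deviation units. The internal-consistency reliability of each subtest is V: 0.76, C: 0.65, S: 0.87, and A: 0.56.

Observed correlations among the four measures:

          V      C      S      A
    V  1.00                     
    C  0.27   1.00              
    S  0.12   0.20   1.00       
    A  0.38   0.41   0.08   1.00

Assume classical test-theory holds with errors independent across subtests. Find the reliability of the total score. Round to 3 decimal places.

0.832

Var(V+C+S+A) = 4 + 2·[0.27 + 0.12 + 0.38 + 0.20 + 0.41 + 0.08] = 4 + 2.92 = 6.92.
Under uncorrelated errors the observed covariances equal the true-score covariances, so only the own-variance terms attenuate.
True-score variance = [0.76 + 0.65 + 0.87 + 0.56] + 2.92 = 2.84 + 2.92 = 5.76.
Reliability = 5.76 / 6.92 = 0.832.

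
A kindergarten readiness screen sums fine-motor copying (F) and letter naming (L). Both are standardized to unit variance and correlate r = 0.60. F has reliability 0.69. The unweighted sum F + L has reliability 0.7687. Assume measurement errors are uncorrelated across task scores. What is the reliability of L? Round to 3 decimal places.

Var(F+L) = 2 + 2·0.60 = 3.200.
True-score variance = ρ_F + ρ_L + 2·0.60, so 0.7687 = (0.69 + ρ_L + 1.20) / 3.200.
ρ_L = 0.7687·3.200 − 0.69 − 1.20 = 0.570.

0.570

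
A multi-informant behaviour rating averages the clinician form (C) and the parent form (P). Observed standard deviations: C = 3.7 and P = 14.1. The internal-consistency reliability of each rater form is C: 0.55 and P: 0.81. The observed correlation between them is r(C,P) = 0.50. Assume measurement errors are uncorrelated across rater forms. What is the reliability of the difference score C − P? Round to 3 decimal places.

Var(C−P) = 3.7² + 14.1² − 2·3.7·14.1·0.50 = 212.5 − 52.17 = 160.33.
Because errors are independent across components, Cov(Tᵢ,Tⱼ) = Cov(Xᵢ,Xⱼ); the off-diagonal part of the true-score variance is the same as above.
True-score variance = [3.7²·0.55 + 14.1²·0.81] − 52.17 = 168.566 − 52.17 = 116.396.
Reliability = 116.396 / 160.33 = 0.726.

0.726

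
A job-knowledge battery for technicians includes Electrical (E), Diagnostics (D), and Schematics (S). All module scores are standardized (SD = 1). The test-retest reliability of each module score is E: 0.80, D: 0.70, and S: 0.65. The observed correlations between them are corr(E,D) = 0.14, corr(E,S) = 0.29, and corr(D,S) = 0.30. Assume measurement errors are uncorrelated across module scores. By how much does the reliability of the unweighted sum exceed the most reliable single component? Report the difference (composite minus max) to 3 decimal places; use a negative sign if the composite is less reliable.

0.009

Var(sum) = 3 + 1.46 = 4.46; true-score variance = 2.15 + 1.46 = 3.61; composite reliability = 0.8094.
Max component reliability = 0.8000.
Difference = 0.8094 − 0.8000 = 0.009.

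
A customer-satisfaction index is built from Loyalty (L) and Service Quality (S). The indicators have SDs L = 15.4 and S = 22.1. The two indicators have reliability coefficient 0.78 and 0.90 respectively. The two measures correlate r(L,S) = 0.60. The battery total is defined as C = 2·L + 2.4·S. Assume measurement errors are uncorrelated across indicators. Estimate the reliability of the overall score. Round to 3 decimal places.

0.914

Var(C) = 2²·15.4² + 2.4²·22.1² + 2·[4.8·15.4·22.1·0.60] = 3761.88 + 1960.36 = 5722.24.
With uncorrelated errors the cross-covariances are all true-score covariance, so they carry over unchanged; only the diagonal terms shrink to ρᵢσᵢ².
True-score variance = [2²·15.4²·0.78 + 2.4²·22.1²·0.90] + 1960.36 = 3271.86 + 1960.36 = 5232.22.
Reliability = 5232.22 / 5722.24 = 0.914.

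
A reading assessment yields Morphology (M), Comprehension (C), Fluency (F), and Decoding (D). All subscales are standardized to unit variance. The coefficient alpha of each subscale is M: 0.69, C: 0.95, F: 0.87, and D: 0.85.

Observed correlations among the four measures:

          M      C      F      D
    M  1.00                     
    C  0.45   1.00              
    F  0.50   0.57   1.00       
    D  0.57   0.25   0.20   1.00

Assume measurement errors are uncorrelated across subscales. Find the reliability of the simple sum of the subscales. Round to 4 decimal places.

Var(M+C+F+D) = 4 + 2·[0.45 + 0.50 + 0.57 + 0.57 + 0.25 + 0.20] = 4 + 5.08 = 9.08.
Because errors are independent across components, Cov(Tᵢ,Tⱼ) = Cov(Xᵢ,Xⱼ); the off-diagonal part of the true-score variance is the same as above.
True-score variance = [0.69 + 0.95 + 0.87 + 0.85] + 5.08 = 3.36 + 5.08 = 8.44.
Reliability = 8.44 / 9.08 = 0.9295.

0.9295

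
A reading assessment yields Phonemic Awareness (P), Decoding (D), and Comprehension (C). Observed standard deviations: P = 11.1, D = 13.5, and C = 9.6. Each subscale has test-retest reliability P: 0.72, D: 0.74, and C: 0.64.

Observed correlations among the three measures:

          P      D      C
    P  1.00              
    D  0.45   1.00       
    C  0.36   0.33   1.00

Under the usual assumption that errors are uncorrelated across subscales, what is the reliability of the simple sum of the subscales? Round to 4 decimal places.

Var(P+D+C) = 11.1² + 13.5² + 9.6² + 2·[11.1·13.5·0.45 + 11.1·9.6·0.36 + 13.5·9.6·0.33] = 397.62 + 297.124 = 694.744.
With uncorrelated errors the cross-covariances are all true-score covariance, so they carry over unchanged; only the diagonal terms shrink to ρᵢσᵢ².
True-score variance = [11.1²·0.72 + 13.5²·0.74 + 9.6²·0.64] + 297.124 = 282.559 + 297.124 = 579.683.
Reliability = 579.683 / 694.744 = 0.8344.

0.8344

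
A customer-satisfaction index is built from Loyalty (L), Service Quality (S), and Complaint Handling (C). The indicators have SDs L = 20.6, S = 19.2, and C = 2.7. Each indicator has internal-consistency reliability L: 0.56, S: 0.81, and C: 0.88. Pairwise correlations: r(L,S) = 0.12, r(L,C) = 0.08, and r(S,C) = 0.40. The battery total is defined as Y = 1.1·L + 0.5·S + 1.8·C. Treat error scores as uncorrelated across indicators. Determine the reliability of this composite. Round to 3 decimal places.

Var(Y) = 1.1²·20.6² + 0.5²·19.2² + 1.8²·2.7² + 2·[0.55·20.6·19.2·0.12 + 1.98·20.6·2.7·0.08 + 0.9·19.2·2.7·0.40] = 629.255 + 107.154 = 736.409.
Because errors are independent across components, Cov(Tᵢ,Tⱼ) = Cov(Xᵢ,Xⱼ); the off-diagonal part of the true-score variance is the same as above.
True-score variance = [1.1²·20.6²·0.56 + 0.5²·19.2²·0.81 + 1.8²·2.7²·0.88] + 107.154 = 382.981 + 107.154 = 490.135.
Reliability = 490.135 / 736.409 = 0.666.

0.666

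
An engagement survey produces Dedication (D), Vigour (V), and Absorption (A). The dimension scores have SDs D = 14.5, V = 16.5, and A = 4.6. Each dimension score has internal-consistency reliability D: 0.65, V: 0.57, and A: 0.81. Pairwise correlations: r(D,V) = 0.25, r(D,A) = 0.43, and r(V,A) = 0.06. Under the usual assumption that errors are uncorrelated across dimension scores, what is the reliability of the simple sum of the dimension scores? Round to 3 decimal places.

0.718

Var(D+V+A) = 14.5² + 16.5² + 4.6² + 2·[14.5·16.5·0.25 + 14.5·4.6·0.43 + 16.5·4.6·0.06] = 503.66 + 186.095 = 689.755.
Because errors are independent across components, Cov(Tᵢ,Tⱼ) = Cov(Xᵢ,Xⱼ); the off-diagonal part of the true-score variance is the same as above.
True-score variance = [14.5²·0.65 + 16.5²·0.57 + 4.6²·0.81] + 186.095 = 308.985 + 186.095 = 495.08.
Reliability = 495.08 / 689.755 = 0.718.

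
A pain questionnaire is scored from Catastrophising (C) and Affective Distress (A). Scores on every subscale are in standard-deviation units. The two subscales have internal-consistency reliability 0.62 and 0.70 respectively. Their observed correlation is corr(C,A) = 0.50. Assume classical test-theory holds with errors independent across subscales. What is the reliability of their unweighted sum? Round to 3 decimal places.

0.773

Var(C+A) = 2 + 2·[0.50] = 2 + 1 = 3.
With uncorrelated errors the cross-covariances are all true-score covariance, so they carry over unchanged; only the diagonal terms shrink to ρᵢσᵢ².
True-score variance = [0.62 + 0.70] + 1 = 1.32 + 1 = 2.32.
Reliability = 2.32 / 3 = 0.773.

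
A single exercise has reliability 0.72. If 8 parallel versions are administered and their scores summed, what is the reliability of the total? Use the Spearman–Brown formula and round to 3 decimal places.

0.954

ρ_k = kρ / (1 + (k−1)ρ) = 8·0.72 / (1 + 7·0.72) = 5.760 / 6.040 = 0.954.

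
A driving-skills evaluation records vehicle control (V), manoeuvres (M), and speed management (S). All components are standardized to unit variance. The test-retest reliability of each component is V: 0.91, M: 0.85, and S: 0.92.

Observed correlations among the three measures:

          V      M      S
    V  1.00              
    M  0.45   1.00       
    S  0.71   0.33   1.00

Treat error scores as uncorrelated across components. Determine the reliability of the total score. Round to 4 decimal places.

Var(V+M+S) = 3 + 2·[0.45 + 0.71 + 0.33] = 3 + 2.98 = 5.98.
Under uncorrelated errors the observed covariances equal the true-score covariances, so only the own-variance terms attenuate.
True-score variance = [0.91 + 0.85 + 0.92] + 2.98 = 2.68 + 2.98 = 5.66.
Reliability = 5.66 / 5.98 = 0.9465.

0.9465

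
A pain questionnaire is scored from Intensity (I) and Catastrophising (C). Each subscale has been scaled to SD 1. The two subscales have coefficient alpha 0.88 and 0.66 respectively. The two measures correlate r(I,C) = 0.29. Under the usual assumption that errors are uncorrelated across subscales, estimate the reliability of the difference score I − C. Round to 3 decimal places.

Var(I−C) = 1 + 1 − 2·0.29 = 2 − 0.58 = 1.42.
With uncorrelated errors the cross-covariances are all true-score covariance, so they carry over unchanged; only the diagonal terms shrink to ρᵢσᵢ².
True-score variance = [0.88 + 0.66] − 0.58 = 1.54 − 0.58 = 0.96.
Reliability = 0.96 / 1.42 = 0.676.

0.676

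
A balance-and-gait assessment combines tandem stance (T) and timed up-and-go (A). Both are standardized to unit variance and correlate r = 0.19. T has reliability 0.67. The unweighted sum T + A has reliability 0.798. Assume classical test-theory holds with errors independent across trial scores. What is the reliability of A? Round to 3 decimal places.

Var(T+A) = 2 + 2·0.19 = 2.380.
True-score variance = ρ_T + ρ_A + 2·0.19, so 0.798 = (0.67 + ρ_A + 0.38) / 2.380.
ρ_A = 0.798·2.380 − 0.67 − 0.38 = 0.849.

0.849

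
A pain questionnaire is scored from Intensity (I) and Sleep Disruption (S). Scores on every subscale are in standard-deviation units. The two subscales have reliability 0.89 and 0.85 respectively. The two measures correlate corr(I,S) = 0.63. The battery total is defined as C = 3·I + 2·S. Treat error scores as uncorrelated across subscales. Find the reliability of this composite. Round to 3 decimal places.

Var(C) = 3² + 2² + 2·[6·0.63] = 13 + 7.56 = 20.56.
With uncorrelated errors the cross-covariances are all true-score covariance, so they carry over unchanged; only the diagonal terms shrink to ρᵢσᵢ².
True-score variance = [3²·0.89 + 2²·0.85] + 7.56 = 11.41 + 7.56 = 18.97.
Reliability = 18.97 / 20.56 = 0.923.

0.923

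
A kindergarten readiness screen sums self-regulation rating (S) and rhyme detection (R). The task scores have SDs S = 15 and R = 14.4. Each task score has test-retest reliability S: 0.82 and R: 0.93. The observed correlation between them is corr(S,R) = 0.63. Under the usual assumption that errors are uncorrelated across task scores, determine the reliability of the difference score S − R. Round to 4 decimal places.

0.6566

Var(S−R) = 15² + 14.4² − 2·15·14.4·0.63 = 432.36 − 272.16 = 160.2.
With uncorrelated errors the cross-covariances are all true-score covariance, so they carry over unchanged; only the diagonal terms shrink to ρᵢσᵢ².
True-score variance = [15²·0.82 + 14.4²·0.93] − 272.16 = 377.345 − 272.16 = 105.185.
Reliability = 105.185 / 160.2 = 0.6566.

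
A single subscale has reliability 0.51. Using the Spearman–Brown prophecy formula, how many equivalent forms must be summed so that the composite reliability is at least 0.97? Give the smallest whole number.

32

k ≥ ρ*(1−ρ₁)/(ρ₁(1−ρ*)) = 0.97·0.49 / (0.51·0.03) = 31.065.
Smallest integer k = 32.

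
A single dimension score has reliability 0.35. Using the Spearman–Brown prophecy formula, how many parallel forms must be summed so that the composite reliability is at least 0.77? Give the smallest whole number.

k ≥ ρ*(1−ρ₁)/(ρ₁(1−ρ*)) = 0.77·0.65 / (0.35·0.23) = 6.217.
Smallest integer k = 7.

7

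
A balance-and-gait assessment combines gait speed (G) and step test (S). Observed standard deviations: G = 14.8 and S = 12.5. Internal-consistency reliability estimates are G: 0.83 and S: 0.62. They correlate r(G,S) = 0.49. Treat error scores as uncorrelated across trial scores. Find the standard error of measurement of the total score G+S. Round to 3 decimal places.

9.829

Var(total) = 375.29 + 181.3 = 556.59.
True-score variance = 278.678 + 181.3 = 459.978, so reliability = 0.8264.
Error variance = 556.59 − 459.978 = 96.6118; SEM = √96.6118 = 9.829.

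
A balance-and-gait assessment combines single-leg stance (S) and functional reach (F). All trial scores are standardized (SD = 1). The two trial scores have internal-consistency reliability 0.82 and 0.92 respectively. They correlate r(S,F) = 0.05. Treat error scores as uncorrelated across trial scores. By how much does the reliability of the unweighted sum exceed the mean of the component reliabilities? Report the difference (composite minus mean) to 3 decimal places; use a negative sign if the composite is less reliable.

0.006

Var(sum) = 2 + 0.1 = 2.1; true-score variance = 1.74 + 0.1 = 1.84; composite reliability = 0.8762.
Mean component reliability = 0.8700.
Difference = 0.8762 − 0.8700 = 0.006.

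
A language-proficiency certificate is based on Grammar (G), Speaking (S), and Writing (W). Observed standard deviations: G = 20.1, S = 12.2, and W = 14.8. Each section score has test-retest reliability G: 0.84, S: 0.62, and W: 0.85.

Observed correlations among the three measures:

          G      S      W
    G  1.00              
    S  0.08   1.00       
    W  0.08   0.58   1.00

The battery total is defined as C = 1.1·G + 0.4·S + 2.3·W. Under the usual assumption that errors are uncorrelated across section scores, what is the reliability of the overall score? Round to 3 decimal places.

0.870

Var(C) = 1.1²·20.1² + 0.4²·12.2² + 2.3²·14.8² + 2·[0.44·20.1·12.2·0.08 + 2.53·20.1·14.8·0.08 + 0.92·12.2·14.8·0.58] = 1671.39 + 330.377 = 2001.77.
Under uncorrelated errors the observed covariances equal the true-score covariances, so only the own-variance terms attenuate.
True-score variance = [1.1²·20.1²·0.84 + 0.4²·12.2²·0.62 + 2.3²·14.8²·0.85] + 330.377 = 1410.31 + 330.377 = 1740.69.
Reliability = 1740.69 / 2001.77 = 0.870.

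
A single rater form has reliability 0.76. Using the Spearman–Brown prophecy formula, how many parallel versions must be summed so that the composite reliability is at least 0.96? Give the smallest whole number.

8

k ≥ ρ*(1−ρ₁)/(ρ₁(1−ρ*)) = 0.96·0.24 / (0.76·0.04) = 7.579.
Smallest integer k = 8.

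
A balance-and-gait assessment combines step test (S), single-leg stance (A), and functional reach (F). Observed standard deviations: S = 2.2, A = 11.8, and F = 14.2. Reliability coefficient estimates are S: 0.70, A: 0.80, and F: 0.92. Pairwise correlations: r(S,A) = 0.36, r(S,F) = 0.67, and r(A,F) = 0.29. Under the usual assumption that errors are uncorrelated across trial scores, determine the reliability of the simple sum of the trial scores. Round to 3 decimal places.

Var(S+A+F) = 2.2² + 11.8² + 14.2² + 2·[2.2·11.8·0.36 + 2.2·14.2·0.67 + 11.8·14.2·0.29] = 345.72 + 157.738 = 503.458.
With uncorrelated errors the cross-covariances are all true-score covariance, so they carry over unchanged; only the diagonal terms shrink to ρᵢσᵢ².
True-score variance = [2.2²·0.70 + 11.8²·0.80 + 14.2²·0.92] + 157.738 = 300.289 + 157.738 = 458.026.
Reliability = 458.026 / 503.458 = 0.910.

0.910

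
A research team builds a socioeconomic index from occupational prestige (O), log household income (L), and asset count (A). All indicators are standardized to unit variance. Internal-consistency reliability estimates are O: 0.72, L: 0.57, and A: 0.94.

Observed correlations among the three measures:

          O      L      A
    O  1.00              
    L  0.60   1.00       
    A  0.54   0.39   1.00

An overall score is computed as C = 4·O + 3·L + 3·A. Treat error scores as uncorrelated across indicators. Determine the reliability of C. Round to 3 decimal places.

0.870

Var(C) = 4² + 3² + 3² + 2·[12·0.60 + 12·0.54 + 9·0.39] = 34 + 34.38 = 68.38.
With uncorrelated errors the cross-covariances are all true-score covariance, so they carry over unchanged; only the diagonal terms shrink to ρᵢσᵢ².
True-score variance = [4²·0.72 + 3²·0.57 + 3²·0.94] + 34.38 = 25.11 + 34.38 = 59.49.
Reliability = 59.49 / 68.38 = 0.870.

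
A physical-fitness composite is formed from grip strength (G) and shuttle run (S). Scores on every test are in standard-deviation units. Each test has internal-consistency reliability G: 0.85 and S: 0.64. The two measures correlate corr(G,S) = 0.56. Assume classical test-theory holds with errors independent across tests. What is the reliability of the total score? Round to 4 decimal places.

0.8365

Var(G+S) = 2 + 2·[0.56] = 2 + 1.12 = 3.12.
With uncorrelated errors the cross-covariances are all true-score covariance, so they carry over unchanged; only the diagonal terms shrink to ρᵢσᵢ².
True-score variance = [0.85 + 0.64] + 1.12 = 1.49 + 1.12 = 2.61.
Reliability = 2.61 / 3.12 = 0.8365.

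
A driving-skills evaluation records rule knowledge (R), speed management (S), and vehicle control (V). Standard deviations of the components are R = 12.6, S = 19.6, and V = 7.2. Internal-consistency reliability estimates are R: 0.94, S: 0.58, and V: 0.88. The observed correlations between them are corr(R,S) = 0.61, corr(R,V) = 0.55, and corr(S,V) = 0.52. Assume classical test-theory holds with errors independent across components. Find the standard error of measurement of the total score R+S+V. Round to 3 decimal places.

Var(total) = 594.76 + 547.848 = 1142.61.
True-score variance = 417.666 + 547.848 = 965.514, so reliability = 0.8450.
Error variance = 1142.61 − 965.514 = 177.094; SEM = √177.094 = 13.308.

13.308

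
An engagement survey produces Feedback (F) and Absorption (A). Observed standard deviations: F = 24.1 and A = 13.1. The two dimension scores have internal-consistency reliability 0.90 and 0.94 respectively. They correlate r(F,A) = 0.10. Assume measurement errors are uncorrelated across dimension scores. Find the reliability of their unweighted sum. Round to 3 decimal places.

Var(F+A) = 24.1² + 13.1² + 2·[24.1·13.1·0.10] = 752.42 + 63.142 = 815.562.
With uncorrelated errors the cross-covariances are all true-score covariance, so they carry over unchanged; only the diagonal terms shrink to ρᵢσᵢ².
True-score variance = [24.1²·0.90 + 13.1²·0.94] + 63.142 = 684.042 + 63.142 = 747.184.
Reliability = 747.184 / 815.562 = 0.916.

0.916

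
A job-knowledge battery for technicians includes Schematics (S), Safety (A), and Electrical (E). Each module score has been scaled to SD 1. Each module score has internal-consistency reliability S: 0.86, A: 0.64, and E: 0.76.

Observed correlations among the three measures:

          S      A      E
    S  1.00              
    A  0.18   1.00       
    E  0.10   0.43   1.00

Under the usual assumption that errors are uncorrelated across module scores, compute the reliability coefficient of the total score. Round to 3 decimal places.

Var(S+A+E) = 3 + 2·[0.18 + 0.10 + 0.43] = 3 + 1.42 = 4.42.
Because errors are independent across components, Cov(Tᵢ,Tⱼ) = Cov(Xᵢ,Xⱼ); the off-diagonal part of the true-score variance is the same as above.
True-score variance = [0.86 + 0.64 + 0.76] + 1.42 = 2.26 + 1.42 = 3.68.
Reliability = 3.68 / 4.42 = 0.833.

0.833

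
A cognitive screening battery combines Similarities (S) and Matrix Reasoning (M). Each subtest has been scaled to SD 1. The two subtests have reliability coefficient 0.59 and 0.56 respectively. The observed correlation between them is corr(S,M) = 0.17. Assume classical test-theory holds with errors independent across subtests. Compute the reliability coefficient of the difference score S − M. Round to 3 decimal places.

Var(S−M) = 1 + 1 − 2·0.17 = 2 − 0.34 = 1.66.
Because errors are independent across components, Cov(Tᵢ,Tⱼ) = Cov(Xᵢ,Xⱼ); the off-diagonal part of the true-score variance is the same as above.
True-score variance = [0.59 + 0.56] − 0.34 = 1.15 − 0.34 = 0.81.
Reliability = 0.81 / 1.66 = 0.488.

0.488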